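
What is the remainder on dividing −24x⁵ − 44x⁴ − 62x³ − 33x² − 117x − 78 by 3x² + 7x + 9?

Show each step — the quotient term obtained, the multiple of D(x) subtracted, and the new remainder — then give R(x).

R(x) = 3

Step 1: lead(−24x⁵ − 44x⁴ − 62x³ − 33x² − 117x − 78) ÷ lead(D) = −24x⁵ ÷ 3x² = −8x³. Subtract (−8x³)·D = −24x⁵ − 56x⁴ − 72x³. Remainder: 12x⁴ + 10x³ − 33x² − 117x − 78.
Step 2: lead(12x⁴ + 10x³ − 33x² − 117x − 78) ÷ lead(D) = 12x⁴ ÷ 3x² = 4x². Subtract (4x²)·D = 12x⁴ + 28x³ + 36x². Remainder: −18x³ − 69x² − 117x − 78.
Step 3: lead(−18x³ − 69x² − 117x − 78) ÷ lead(D) = −18x³ ÷ 3x² = −6x. Subtract (−6x)·D = −18x³ − 42x² − 54x. Remainder: −27x² − 63x − 78.
Step 4: lead(−27x² − 63x − 78) ÷ lead(D) = −27x² ÷ 3x² = −9. Subtract (−9)·D = −27x² − 63x − 81. Remainder: 3.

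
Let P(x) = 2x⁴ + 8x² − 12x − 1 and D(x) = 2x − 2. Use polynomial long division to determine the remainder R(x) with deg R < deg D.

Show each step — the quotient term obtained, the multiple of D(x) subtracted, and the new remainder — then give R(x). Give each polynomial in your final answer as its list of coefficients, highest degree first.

R = [-3]

Step 1: lead(2x⁴ + 8x² − 12x − 1) ÷ lead(D) = 2x⁴ ÷ 2x = x³. Subtract (x³)·D = 2x⁴ − 2x³. Remainder: 2x³ + 8x² − 12x − 1.
Step 2: lead(2x³ + 8x² − 12x − 1) ÷ lead(D) = 2x³ ÷ 2x = x². Subtract (x²)·D = 2x³ − 2x². Remainder: 10x² − 12x − 1.
Step 3: lead(10x² − 12x − 1) ÷ lead(D) = 10x² ÷ 2x = 5x. Subtract (5x)·D = 10x² − 10x. Remainder: −2x − 1.
Step 4: lead(−2x − 1) ÷ lead(D) = −2x ÷ 2x = −1. Subtract (−1)·D = −2x + 2. Remainder: −3.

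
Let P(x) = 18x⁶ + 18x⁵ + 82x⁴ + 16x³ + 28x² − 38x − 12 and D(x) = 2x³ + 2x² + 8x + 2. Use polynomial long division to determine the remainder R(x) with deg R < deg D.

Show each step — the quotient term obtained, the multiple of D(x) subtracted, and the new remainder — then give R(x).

R(x) = 0

Step 1: lead(18x⁶ + 18x⁵ + 82x⁴ + 16x³ + 28x² − 38x − 12) ÷ lead(D) = 18x⁶ ÷ 2x³ = 9x³. Subtract (9x³)·D = 18x⁶ + 18x⁵ + 72x⁴ + 18x³. Remainder: 10x⁴ − 2x³ + 28x² − 38x − 12.
Step 2: lead(10x⁴ − 2x³ + 28x² − 38x − 12) ÷ lead(D) = 10x⁴ ÷ 2x³ = 5x. Subtract (5x)·D = 10x⁴ + 10x³ + 40x² + 10x. Remainder: −12x³ − 12x² − 48x − 12.
Step 3: lead(−12x³ − 12x² − 48x − 12) ÷ lead(D) = −12x³ ÷ 2x³ = −6. Subtract (−6)·D = −12x³ − 12x² − 48x − 12. Remainder: 0.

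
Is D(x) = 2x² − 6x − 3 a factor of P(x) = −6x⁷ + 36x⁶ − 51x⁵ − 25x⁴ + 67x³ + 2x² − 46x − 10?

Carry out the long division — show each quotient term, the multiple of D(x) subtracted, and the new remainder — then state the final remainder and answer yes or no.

R(x) = −7x + 2, so D(x) is not a factor of P(x). no

Step 1: lead(−6x⁷ + 36x⁶ − 51x⁵ − 25x⁴ + 67x³ + 2x² − 46x − 10) ÷ lead(D) = −6x⁷ ÷ 2x² = −3x⁵. Subtract (−3x⁵)·D = −6x⁷ + 18x⁶ + 9x⁵. Remainder: 18x⁶ − 60x⁵ − 25x⁴ + 67x³ + 2x² − 46x − 10.
Step 2: lead(18x⁶ − 60x⁵ − 25x⁴ + 67x³ + 2x² − 46x − 10) ÷ lead(D) = 18x⁶ ÷ 2x² = 9x⁴. Subtract (9x⁴)·D = 18x⁶ − 54x⁵ − 27x⁴. Remainder: −6x⁵ + 2x⁴ + 67x³ + 2x² − 46x − 10.
Step 3: lead(−6x⁵ + 2x⁴ + 67x³ + 2x² − 46x − 10) ÷ lead(D) = −6x⁵ ÷ 2x² = −3x³. Subtract (−3x³)·D = −6x⁵ + 18x⁴ + 9x³. Remainder: −16x⁴ + 58x³ + 2x² − 46x − 10.
Step 4: lead(−16x⁴ + 58x³ + 2x² − 46x − 10) ÷ lead(D) = −16x⁴ ÷ 2x² = −8x². Subtract (−8x²)·D = −16x⁴ + 48x³ + 24x². Remainder: 10x³ − 22x² − 46x − 10.
Step 5: lead(10x³ − 22x² − 46x − 10) ÷ lead(D) = 10x³ ÷ 2x² = 5x. Subtract (5x)·D = 10x³ − 30x² − 15x. Remainder: 8x² − 31x − 10.
Step 6: lead(8x² − 31x − 10) ÷ lead(D) = 8x² ÷ 2x² = 4. Subtract (4)·D = 8x² − 24x − 12. Remainder: −7x + 2.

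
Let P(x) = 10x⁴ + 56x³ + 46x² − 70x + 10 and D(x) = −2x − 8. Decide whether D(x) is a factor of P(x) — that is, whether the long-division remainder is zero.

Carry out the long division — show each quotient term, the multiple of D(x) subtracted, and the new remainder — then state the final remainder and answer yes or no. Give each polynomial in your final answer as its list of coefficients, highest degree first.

Step 1: lead(10x⁴ + 56x³ + 46x² − 70x + 10) ÷ lead(D) = 10x⁴ ÷ −2x = −5x³. Subtract (−5x³)·D = 10x⁴ + 40x³. Remainder: 16x³ + 46x² − 70x + 10.
Step 2: lead(16x³ + 46x² − 70x + 10) ÷ lead(D) = 16x³ ÷ −2x = −8x². Subtract (−8x²)·D = 16x³ + 64x². Remainder: −18x² − 70x + 10.
Step 3: lead(−18x² − 70x + 10) ÷ lead(D) = −18x² ÷ −2x = 9x. Subtract (9x)·D = −18x² − 72x. Remainder: 2x + 10.
Step 4: lead(2x + 10) ÷ lead(D) = 2x ÷ −2x = −1. Subtract (−1)·D = 2x + 8. Remainder: 2.

R = [2], so D(x) is not a factor of P(x). no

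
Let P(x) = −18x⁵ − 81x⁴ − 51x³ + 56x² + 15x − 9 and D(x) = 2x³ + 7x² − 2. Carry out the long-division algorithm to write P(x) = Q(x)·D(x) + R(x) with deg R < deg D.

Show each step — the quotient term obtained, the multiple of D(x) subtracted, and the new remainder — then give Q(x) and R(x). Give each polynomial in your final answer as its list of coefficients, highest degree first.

Step 1: lead(−18x⁵ − 81x⁴ − 51x³ + 56x² + 15x − 9) ÷ lead(D) = −18x⁵ ÷ 2x³ = −9x². Subtract (−9x²)·D = −18x⁵ − 63x⁴ + 18x². Remainder: −18x⁴ − 51x³ + 38x² + 15x − 9.
Step 2: lead(−18x⁴ − 51x³ + 38x² + 15x − 9) ÷ lead(D) = −18x⁴ ÷ 2x³ = −9x. Subtract (−9x)·D = −18x⁴ − 63x³ + 18x. Remainder: 12x³ + 38x² − 3x − 9.
Step 3: lead(12x³ + 38x² − 3x − 9) ÷ lead(D) = 12x³ ÷ 2x³ = 6. Subtract (6)·D = 12x³ + 42x² − 12. Remainder: −4x² − 3x + 3.

Q = [-9, -9, 6]; R = [-4, -3, 3]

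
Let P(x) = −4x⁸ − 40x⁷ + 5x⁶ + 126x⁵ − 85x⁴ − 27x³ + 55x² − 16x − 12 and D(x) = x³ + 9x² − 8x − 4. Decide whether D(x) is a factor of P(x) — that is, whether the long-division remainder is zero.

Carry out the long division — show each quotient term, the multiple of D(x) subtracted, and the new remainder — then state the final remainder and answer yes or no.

R(x) = 0, so D(x) is a factor of P(x). yes

Step 1: lead(−4x⁸ − 40x⁷ + 5x⁶ + 126x⁵ − 85x⁴ − 27x³ + 55x² − 16x − 12) ÷ lead(D) = −4x⁸ ÷ x³ = −4x⁵. Subtract (−4x⁵)·D = −4x⁸ − 36x⁷ + 32x⁶ + 16x⁵. Remainder: −4x⁷ − 27x⁶ + 110x⁵ − 85x⁴ − 27x³ + 55x² − 16x − 12.
Step 2: lead(−4x⁷ − 27x⁶ + 110x⁵ − 85x⁴ − 27x³ + 55x² − 16x − 12) ÷ lead(D) = −4x⁷ ÷ x³ = −4x⁴. Subtract (−4x⁴)·D = −4x⁷ − 36x⁶ + 32x⁵ + 16x⁴. Remainder: 9x⁶ + 78x⁵ − 101x⁴ − 27x³ + 55x² − 16x − 12.
Step 3: lead(9x⁶ + 78x⁵ − 101x⁴ − 27x³ + 55x² − 16x − 12) ÷ lead(D) = 9x⁶ ÷ x³ = 9x³. Subtract (9x³)·D = 9x⁶ + 81x⁵ − 72x⁴ − 36x³. Remainder: −3x⁵ − 29x⁴ + 9x³ + 55x² − 16x − 12.
Step 4: lead(−3x⁵ − 29x⁴ + 9x³ + 55x² − 16x − 12) ÷ lead(D) = −3x⁵ ÷ x³ = −3x². Subtract (−3x²)·D = −3x⁵ − 27x⁴ + 24x³ + 12x². Remainder: −2x⁴ − 15x³ + 43x² − 16x − 12.
Step 5: lead(−2x⁴ − 15x³ + 43x² − 16x − 12) ÷ lead(D) = −2x⁴ ÷ x³ = −2x. Subtract (−2x)·D = −2x⁴ − 18x³ + 16x² + 8x. Remainder: 3x³ + 27x² − 24x − 12.
Step 6: lead(3x³ + 27x² − 24x − 12) ÷ lead(D) = 3x³ ÷ x³ = 3. Subtract (3)·D = 3x³ + 27x² − 24x − 12. Remainder: 0.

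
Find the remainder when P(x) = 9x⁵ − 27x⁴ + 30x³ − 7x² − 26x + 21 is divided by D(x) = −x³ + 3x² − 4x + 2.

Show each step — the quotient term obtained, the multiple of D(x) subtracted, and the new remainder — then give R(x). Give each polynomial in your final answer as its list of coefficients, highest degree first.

Step 1: lead(9x⁵ − 27x⁴ + 30x³ − 7x² − 26x + 21) ÷ lead(D) = 9x⁵ ÷ −x³ = −9x². Subtract (−9x²)·D = 9x⁵ − 27x⁴ + 36x³ − 18x². Remainder: −6x³ + 11x² − 26x + 21.
Step 2: lead(−6x³ + 11x² − 26x + 21) ÷ lead(D) = −6x³ ÷ −x³ = 6. Subtract (6)·D = −6x³ + 18x² − 24x + 12. Remainder: −7x² − 2x + 9.

R = [-7, -2, 9]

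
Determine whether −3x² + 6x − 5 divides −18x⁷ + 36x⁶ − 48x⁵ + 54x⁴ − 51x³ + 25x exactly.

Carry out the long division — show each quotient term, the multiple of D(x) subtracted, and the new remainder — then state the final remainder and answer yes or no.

R(x) = 0, so D(x) is a factor of P(x). yes

Step 1: lead(−18x⁷ + 36x⁶ − 48x⁵ + 54x⁴ − 51x³ + 25x) ÷ lead(D) = −18x⁷ ÷ −3x² = 6x⁵. Subtract (6x⁵)·D = −18x⁷ + 36x⁶ − 30x⁵. Remainder: −18x⁵ + 54x⁴ − 51x³ + 25x.
Step 2: lead(−18x⁵ + 54x⁴ − 51x³ + 25x) ÷ lead(D) = −18x⁵ ÷ −3x² = 6x³. Subtract (6x³)·D = −18x⁵ + 36x⁴ − 30x³. Remainder: 18x⁴ − 21x³ + 25x.
Step 3: lead(18x⁴ − 21x³ + 25x) ÷ lead(D) = 18x⁴ ÷ −3x² = −6x². Subtract (−6x²)·D = 18x⁴ − 36x³ + 30x². Remainder: 15x³ − 30x² + 25x.
Step 4: lead(15x³ − 30x² + 25x) ÷ lead(D) = 15x³ ÷ −3x² = −5x. Subtract (−5x)·D = 15x³ − 30x² + 25x. Remainder: 0.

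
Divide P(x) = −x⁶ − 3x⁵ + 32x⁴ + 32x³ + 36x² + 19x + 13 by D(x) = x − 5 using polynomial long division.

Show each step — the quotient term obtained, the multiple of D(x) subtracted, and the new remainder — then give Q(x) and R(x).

Step 1: lead(−x⁶ − 3x⁵ + 32x⁴ + 32x³ + 36x² + 19x + 13) ÷ lead(D) = −x⁶ ÷ x = −x⁵. Subtract (−x⁵)·D = −x⁶ + 5x⁵. Remainder: −8x⁵ + 32x⁴ + 32x³ + 36x² + 19x + 13.
Step 2: lead(−8x⁵ + 32x⁴ + 32x³ + 36x² + 19x + 13) ÷ lead(D) = −8x⁵ ÷ x = −8x⁴. Subtract (−8x⁴)·D = −8x⁵ + 40x⁴. Remainder: −8x⁴ + 32x³ + 36x² + 19x + 13.
Step 3: lead(−8x⁴ + 32x³ + 36x² + 19x + 13) ÷ lead(D) = −8x⁴ ÷ x = −8x³. Subtract (−8x³)·D = −8x⁴ + 40x³. Remainder: −8x³ + 36x² + 19x + 13.
Step 4: lead(−8x³ + 36x² + 19x + 13) ÷ lead(D) = −8x³ ÷ x = −8x². Subtract (−8x²)·D = −8x³ + 40x². Remainder: −4x² + 19x + 13.
Step 5: lead(−4x² + 19x + 13) ÷ lead(D) = −4x² ÷ x = −4x. Subtract (−4x)·D = −4x² + 20x. Remainder: −x + 13.
Step 6: lead(−x + 13) ÷ lead(D) = −x ÷ x = −1. Subtract (−1)·D = −x + 5. Remainder: 8.

Q(x) = −x⁵ − 8x⁴ − 8x³ − 8x² − 4x − 1; R(x) = 8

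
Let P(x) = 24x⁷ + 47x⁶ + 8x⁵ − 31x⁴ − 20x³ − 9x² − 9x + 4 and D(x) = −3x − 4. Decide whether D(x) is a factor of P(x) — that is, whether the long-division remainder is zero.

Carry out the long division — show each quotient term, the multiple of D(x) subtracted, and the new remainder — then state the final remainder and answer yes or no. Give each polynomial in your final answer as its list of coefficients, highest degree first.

R = [0], so D(x) is a factor of P(x). yes

Step 1: lead(24x⁷ + 47x⁶ + 8x⁵ − 31x⁴ − 20x³ − 9x² − 9x + 4) ÷ lead(D) = 24x⁷ ÷ −3x = −8x⁶. Subtract (−8x⁶)·D = 24x⁷ + 32x⁶. Remainder: 15x⁶ + 8x⁵ − 31x⁴ − 20x³ − 9x² − 9x + 4.
Step 2: lead(15x⁶ + 8x⁵ − 31x⁴ − 20x³ − 9x² − 9x + 4) ÷ lead(D) = 15x⁶ ÷ −3x = −5x⁵. Subtract (−5x⁵)·D = 15x⁶ + 20x⁵. Remainder: −12x⁵ − 31x⁴ − 20x³ − 9x² − 9x + 4.
Step 3: lead(−12x⁵ − 31x⁴ − 20x³ − 9x² − 9x + 4) ÷ lead(D) = −12x⁵ ÷ −3x = 4x⁴. Subtract (4x⁴)·D = −12x⁵ − 16x⁴. Remainder: −15x⁴ − 20x³ − 9x² − 9x + 4.
Step 4: lead(−15x⁴ − 20x³ − 9x² − 9x + 4) ÷ lead(D) = −15x⁴ ÷ −3x = 5x³. Subtract (5x³)·D = −15x⁴ − 20x³. Remainder: −9x² − 9x + 4.
Step 5: lead(−9x² − 9x + 4) ÷ lead(D) = −9x² ÷ −3x = 3x. Subtract (3x)·D = −9x² − 12x. Remainder: 3x + 4.
Step 6: lead(3x + 4) ÷ lead(D) = 3x ÷ −3x = −1. Subtract (−1)·D = 3x + 4. Remainder: 0.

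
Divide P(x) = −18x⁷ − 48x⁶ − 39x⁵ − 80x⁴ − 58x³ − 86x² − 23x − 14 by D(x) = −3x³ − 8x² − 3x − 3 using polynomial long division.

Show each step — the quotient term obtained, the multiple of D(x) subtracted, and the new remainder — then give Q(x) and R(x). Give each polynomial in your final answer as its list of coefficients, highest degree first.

Q = [6, 0, 7, 2, 7]; R = [-3, 4, 7]

Step 1: lead(−18x⁷ − 48x⁶ − 39x⁵ − 80x⁴ − 58x³ − 86x² − 23x − 14) ÷ lead(D) = −18x⁷ ÷ −3x³ = 6x⁴. Subtract (6x⁴)·D = −18x⁷ − 48x⁶ − 18x⁵ − 18x⁴. Remainder: −21x⁵ − 62x⁴ − 58x³ − 86x² − 23x − 14.
Step 2: lead(−21x⁵ − 62x⁴ − 58x³ − 86x² − 23x − 14) ÷ lead(D) = −21x⁵ ÷ −3x³ = 7x². Subtract (7x²)·D = −21x⁵ − 56x⁴ − 21x³ − 21x². Remainder: −6x⁴ − 37x³ − 65x² − 23x − 14.
Step 3: lead(−6x⁴ − 37x³ − 65x² − 23x − 14) ÷ lead(D) = −6x⁴ ÷ −3x³ = 2x. Subtract (2x)·D = −6x⁴ − 16x³ − 6x² − 6x. Remainder: −21x³ − 59x² − 17x − 14.
Step 4: lead(−21x³ − 59x² − 17x − 14) ÷ lead(D) = −21x³ ÷ −3x³ = 7. Subtract (7)·D = −21x³ − 56x² − 21x − 21. Remainder: −3x² + 4x + 7.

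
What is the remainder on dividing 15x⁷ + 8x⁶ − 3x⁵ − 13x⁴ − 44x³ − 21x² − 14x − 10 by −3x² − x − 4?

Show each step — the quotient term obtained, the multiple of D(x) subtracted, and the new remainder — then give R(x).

R(x) = −2

Step 1: lead(15x⁷ + 8x⁶ − 3x⁵ − 13x⁴ − 44x³ − 21x² − 14x − 10) ÷ lead(D) = 15x⁷ ÷ −3x² = −5x⁵. Subtract (−5x⁵)·D = 15x⁷ + 5x⁶ + 20x⁵. Remainder: 3x⁶ − 23x⁵ − 13x⁴ − 44x³ − 21x² − 14x − 10.
Step 2: lead(3x⁶ − 23x⁵ − 13x⁴ − 44x³ − 21x² − 14x − 10) ÷ lead(D) = 3x⁶ ÷ −3x² = −x⁴. Subtract (−x⁴)·D = 3x⁶ + x⁵ + 4x⁴. Remainder: −24x⁵ − 17x⁴ − 44x³ − 21x² − 14x − 10.
Step 3: lead(−24x⁵ − 17x⁴ − 44x³ − 21x² − 14x − 10) ÷ lead(D) = −24x⁵ ÷ −3x² = 8x³. Subtract (8x³)·D = −24x⁵ − 8x⁴ − 32x³. Remainder: −9x⁴ − 12x³ − 21x² − 14x − 10.
Step 4: lead(−9x⁴ − 12x³ − 21x² − 14x − 10) ÷ lead(D) = −9x⁴ ÷ −3x² = 3x². Subtract (3x²)·D = −9x⁴ − 3x³ − 12x². Remainder: −9x³ − 9x² − 14x − 10.
Step 5: lead(−9x³ − 9x² − 14x − 10) ÷ lead(D) = −9x³ ÷ −3x² = 3x. Subtract (3x)·D = −9x³ − 3x² − 12x. Remainder: −6x² − 2x − 10.
Step 6: lead(−6x² − 2x − 10) ÷ lead(D) = −6x² ÷ −3x² = 2. Subtract (2)·D = −6x² − 2x − 8. Remainder: −2.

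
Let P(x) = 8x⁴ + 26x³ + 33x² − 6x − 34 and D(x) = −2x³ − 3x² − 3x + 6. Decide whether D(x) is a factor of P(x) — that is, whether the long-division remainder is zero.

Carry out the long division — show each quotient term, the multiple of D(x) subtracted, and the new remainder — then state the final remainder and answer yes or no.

Step 1: lead(8x⁴ + 26x³ + 33x² − 6x − 34) ÷ lead(D) = 8x⁴ ÷ −2x³ = −4x. Subtract (−4x)·D = 8x⁴ + 12x³ + 12x² − 24x. Remainder: 14x³ + 21x² + 18x − 34.
Step 2: lead(14x³ + 21x² + 18x − 34) ÷ lead(D) = 14x³ ÷ −2x³ = −7. Subtract (−7)·D = 14x³ + 21x² + 21x − 42. Remainder: −3x + 8.

R(x) = −3x + 8, so D(x) is not a factor of P(x). no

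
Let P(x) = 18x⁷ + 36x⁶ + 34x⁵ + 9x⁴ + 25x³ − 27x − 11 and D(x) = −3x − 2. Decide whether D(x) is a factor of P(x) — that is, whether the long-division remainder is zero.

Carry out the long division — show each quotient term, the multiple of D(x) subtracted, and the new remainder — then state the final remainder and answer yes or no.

Step 1: lead(18x⁷ + 36x⁶ + 34x⁵ + 9x⁴ + 25x³ − 27x − 11) ÷ lead(D) = 18x⁷ ÷ −3x = −6x⁶. Subtract (−6x⁶)·D = 18x⁷ + 12x⁶. Remainder: 24x⁶ + 34x⁵ + 9x⁴ + 25x³ − 27x − 11.
Step 2: lead(24x⁶ + 34x⁵ + 9x⁴ + 25x³ − 27x − 11) ÷ lead(D) = 24x⁶ ÷ −3x = −8x⁵. Subtract (−8x⁵)·D = 24x⁶ + 16x⁵. Remainder: 18x⁵ + 9x⁴ + 25x³ − 27x − 11.
Step 3: lead(18x⁵ + 9x⁴ + 25x³ − 27x − 11) ÷ lead(D) = 18x⁵ ÷ −3x = −6x⁴. Subtract (−6x⁴)·D = 18x⁵ + 12x⁴. Remainder: −3x⁴ + 25x³ − 27x − 11.
Step 4: lead(−3x⁴ + 25x³ − 27x − 11) ÷ lead(D) = −3x⁴ ÷ −3x = x³. Subtract (x³)·D = −3x⁴ − 2x³. Remainder: 27x³ − 27x − 11.
Step 5: lead(27x³ − 27x − 11) ÷ lead(D) = 27x³ ÷ −3x = −9x². Subtract (−9x²)·D = 27x³ + 18x². Remainder: −18x² − 27x − 11.
Step 6: lead(−18x² − 27x − 11) ÷ lead(D) = −18x² ÷ −3x = 6x. Subtract (6x)·D = −18x² − 12x. Remainder: −15x − 11.
Step 7: lead(−15x − 11) ÷ lead(D) = −15x ÷ −3x = 5. Subtract (5)·D = −15x − 10. Remainder: −1.

R(x) = −1, so D(x) is not a factor of P(x). no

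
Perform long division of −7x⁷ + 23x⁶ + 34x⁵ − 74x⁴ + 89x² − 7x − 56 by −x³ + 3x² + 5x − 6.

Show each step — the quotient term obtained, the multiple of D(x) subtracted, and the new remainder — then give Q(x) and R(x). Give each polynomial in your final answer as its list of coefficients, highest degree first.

Step 1: lead(−7x⁷ + 23x⁶ + 34x⁵ − 74x⁴ + 89x² − 7x − 56) ÷ lead(D) = −7x⁷ ÷ −x³ = 7x⁴. Subtract (7x⁴)·D = −7x⁷ + 21x⁶ + 35x⁵ − 42x⁴. Remainder: 2x⁶ − x⁵ − 32x⁴ + 89x² − 7x − 56.
Step 2: lead(2x⁶ − x⁵ − 32x⁴ + 89x² − 7x − 56) ÷ lead(D) = 2x⁶ ÷ −x³ = −2x³. Subtract (−2x³)·D = 2x⁶ − 6x⁵ − 10x⁴ + 12x³. Remainder: 5x⁵ − 22x⁴ − 12x³ + 89x² − 7x − 56.
Step 3: lead(5x⁵ − 22x⁴ − 12x³ + 89x² − 7x − 56) ÷ lead(D) = 5x⁵ ÷ −x³ = −5x². Subtract (−5x²)·D = 5x⁵ − 15x⁴ − 25x³ + 30x². Remainder: −7x⁴ + 13x³ + 59x² − 7x − 56.
Step 4: lead(−7x⁴ + 13x³ + 59x² − 7x − 56) ÷ lead(D) = −7x⁴ ÷ −x³ = 7x. Subtract (7x)·D = −7x⁴ + 21x³ + 35x² − 42x. Remainder: −8x³ + 24x² + 35x − 56.
Step 5: lead(−8x³ + 24x² + 35x − 56) ÷ lead(D) = −8x³ ÷ −x³ = 8. Subtract (8)·D = −8x³ + 24x² + 40x − 48. Remainder: −5x − 8.

Q = [7, -2, -5, 7, 8]; R = [-5, -8]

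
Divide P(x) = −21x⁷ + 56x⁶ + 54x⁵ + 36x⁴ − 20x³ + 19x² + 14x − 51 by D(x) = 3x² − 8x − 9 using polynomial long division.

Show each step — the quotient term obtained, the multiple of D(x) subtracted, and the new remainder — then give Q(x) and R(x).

Q(x) = −7x⁵ − 3x³ + 4x² − 5x + 5; R(x) = 9x − 6

Step 1: lead(−21x⁷ + 56x⁶ + 54x⁵ + 36x⁴ − 20x³ + 19x² + 14x − 51) ÷ lead(D) = −21x⁷ ÷ 3x² = −7x⁵. Subtract (−7x⁵)·D = −21x⁷ + 56x⁶ + 63x⁵. Remainder: −9x⁵ + 36x⁴ − 20x³ + 19x² + 14x − 51.
Step 2: lead(−9x⁵ + 36x⁴ − 20x³ + 19x² + 14x − 51) ÷ lead(D) = −9x⁵ ÷ 3x² = −3x³. Subtract (−3x³)·D = −9x⁵ + 24x⁴ + 27x³. Remainder: 12x⁴ − 47x³ + 19x² + 14x − 51.
Step 3: lead(12x⁴ − 47x³ + 19x² + 14x − 51) ÷ lead(D) = 12x⁴ ÷ 3x² = 4x². Subtract (4x²)·D = 12x⁴ − 32x³ − 36x². Remainder: −15x³ + 55x² + 14x − 51.
Step 4: lead(−15x³ + 55x² + 14x − 51) ÷ lead(D) = −15x³ ÷ 3x² = −5x. Subtract (−5x)·D = −15x³ + 40x² + 45x. Remainder: 15x² − 31x − 51.
Step 5: lead(15x² − 31x − 51) ÷ lead(D) = 15x² ÷ 3x² = 5. Subtract (5)·D = 15x² − 40x − 45. Remainder: 9x − 6.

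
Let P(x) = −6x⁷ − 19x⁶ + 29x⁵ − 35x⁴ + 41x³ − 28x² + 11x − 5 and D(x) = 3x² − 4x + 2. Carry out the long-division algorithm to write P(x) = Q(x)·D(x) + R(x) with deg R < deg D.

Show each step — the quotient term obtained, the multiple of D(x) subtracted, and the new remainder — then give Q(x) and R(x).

Q(x) = −2x⁵ − 9x⁴ − x³ − 7x² + 5x + 2; R(x) = 9x − 9

Step 1: lead(−6x⁷ − 19x⁶ + 29x⁵ − 35x⁴ + 41x³ − 28x² + 11x − 5) ÷ lead(D) = −6x⁷ ÷ 3x² = −2x⁵. Subtract (−2x⁵)·D = −6x⁷ + 8x⁶ − 4x⁵. Remainder: −27x⁶ + 33x⁵ − 35x⁴ + 41x³ − 28x² + 11x − 5.
Step 2: lead(−27x⁶ + 33x⁵ − 35x⁴ + 41x³ − 28x² + 11x − 5) ÷ lead(D) = −27x⁶ ÷ 3x² = −9x⁴. Subtract (−9x⁴)·D = −27x⁶ + 36x⁵ − 18x⁴. Remainder: −3x⁵ − 17x⁴ + 41x³ − 28x² + 11x − 5.
Step 3: lead(−3x⁵ − 17x⁴ + 41x³ − 28x² + 11x − 5) ÷ lead(D) = −3x⁵ ÷ 3x² = −x³. Subtract (−x³)·D = −3x⁵ + 4x⁴ − 2x³. Remainder: −21x⁴ + 43x³ − 28x² + 11x − 5.
Step 4: lead(−21x⁴ + 43x³ − 28x² + 11x − 5) ÷ lead(D) = −21x⁴ ÷ 3x² = −7x². Subtract (−7x²)·D = −21x⁴ + 28x³ − 14x². Remainder: 15x³ − 14x² + 11x − 5.
Step 5: lead(15x³ − 14x² + 11x − 5) ÷ lead(D) = 15x³ ÷ 3x² = 5x. Subtract (5x)·D = 15x³ − 20x² + 10x. Remainder: 6x² + x − 5.
Step 6: lead(6x² + x − 5) ÷ lead(D) = 6x² ÷ 3x² = 2. Subtract (2)·D = 6x² − 8x + 4. Remainder: 9x − 9.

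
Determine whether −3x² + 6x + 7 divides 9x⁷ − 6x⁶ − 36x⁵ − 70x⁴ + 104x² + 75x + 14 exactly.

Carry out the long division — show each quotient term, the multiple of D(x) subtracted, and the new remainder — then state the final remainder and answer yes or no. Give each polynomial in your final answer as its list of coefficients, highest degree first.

R = [0], so D(x) is a factor of P(x). yes

Step 1: lead(9x⁷ − 6x⁶ − 36x⁵ − 70x⁴ + 104x² + 75x + 14) ÷ lead(D) = 9x⁷ ÷ −3x² = −3x⁵. Subtract (−3x⁵)·D = 9x⁷ − 18x⁶ − 21x⁵. Remainder: 12x⁶ − 15x⁵ − 70x⁴ + 104x² + 75x + 14.
Step 2: lead(12x⁶ − 15x⁵ − 70x⁴ + 104x² + 75x + 14) ÷ lead(D) = 12x⁶ ÷ −3x² = −4x⁴. Subtract (−4x⁴)·D = 12x⁶ − 24x⁵ − 28x⁴. Remainder: 9x⁵ − 42x⁴ + 104x² + 75x + 14.
Step 3: lead(9x⁵ − 42x⁴ + 104x² + 75x + 14) ÷ lead(D) = 9x⁵ ÷ −3x² = −3x³. Subtract (−3x³)·D = 9x⁵ − 18x⁴ − 21x³. Remainder: −24x⁴ + 21x³ + 104x² + 75x + 14.
Step 4: lead(−24x⁴ + 21x³ + 104x² + 75x + 14) ÷ lead(D) = −24x⁴ ÷ −3x² = 8x². Subtract (8x²)·D = −24x⁴ + 48x³ + 56x². Remainder: −27x³ + 48x² + 75x + 14.
Step 5: lead(−27x³ + 48x² + 75x + 14) ÷ lead(D) = −27x³ ÷ −3x² = 9x. Subtract (9x)·D = −27x³ + 54x² + 63x. Remainder: −6x² + 12x + 14.
Step 6: lead(−6x² + 12x + 14) ÷ lead(D) = −6x² ÷ −3x² = 2. Subtract (2)·D = −6x² + 12x + 14. Remainder: 0.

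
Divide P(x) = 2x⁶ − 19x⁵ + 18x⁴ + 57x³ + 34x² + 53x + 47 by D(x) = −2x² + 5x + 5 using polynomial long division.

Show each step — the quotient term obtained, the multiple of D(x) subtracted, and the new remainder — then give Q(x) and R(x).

Step 1: lead(2x⁶ − 19x⁵ + 18x⁴ + 57x³ + 34x² + 53x + 47) ÷ lead(D) = 2x⁶ ÷ −2x² = −x⁴. Subtract (−x⁴)·D = 2x⁶ − 5x⁵ − 5x⁴. Remainder: −14x⁵ + 23x⁴ + 57x³ + 34x² + 53x + 47.
Step 2: lead(−14x⁵ + 23x⁴ + 57x³ + 34x² + 53x + 47) ÷ lead(D) = −14x⁵ ÷ −2x² = 7x³. Subtract (7x³)·D = −14x⁵ + 35x⁴ + 35x³. Remainder: −12x⁴ + 22x³ + 34x² + 53x + 47.
Step 3: lead(−12x⁴ + 22x³ + 34x² + 53x + 47) ÷ lead(D) = −12x⁴ ÷ −2x² = 6x². Subtract (6x²)·D = −12x⁴ + 30x³ + 30x². Remainder: −8x³ + 4x² + 53x + 47.
Step 4: lead(−8x³ + 4x² + 53x + 47) ÷ lead(D) = −8x³ ÷ −2x² = 4x. Subtract (4x)·D = −8x³ + 20x² + 20x. Remainder: −16x² + 33x + 47.
Step 5: lead(−16x² + 33x + 47) ÷ lead(D) = −16x² ÷ −2x² = 8. Subtract (8)·D = −16x² + 40x + 40. Remainder: −7x + 7.

Q(x) = −x⁴ + 7x³ + 6x² + 4x + 8; R(x) = −7x + 7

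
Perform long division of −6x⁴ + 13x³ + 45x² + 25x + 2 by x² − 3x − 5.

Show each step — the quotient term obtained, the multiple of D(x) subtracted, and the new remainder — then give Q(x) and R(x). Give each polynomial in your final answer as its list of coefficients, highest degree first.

Q = [-6, -5, 0]; R = [2]

Step 1: lead(−6x⁴ + 13x³ + 45x² + 25x + 2) ÷ lead(D) = −6x⁴ ÷ x² = −6x². Subtract (−6x²)·D = −6x⁴ + 18x³ + 30x². Remainder: −5x³ + 15x² + 25x + 2.
Step 2: lead(−5x³ + 15x² + 25x + 2) ÷ lead(D) = −5x³ ÷ x² = −5x. Subtract (−5x)·D = −5x³ + 15x² + 25x. Remainder: 2.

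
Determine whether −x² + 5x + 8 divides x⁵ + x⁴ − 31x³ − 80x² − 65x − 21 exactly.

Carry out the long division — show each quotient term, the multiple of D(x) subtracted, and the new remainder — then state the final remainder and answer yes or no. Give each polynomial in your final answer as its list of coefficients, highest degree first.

Step 1: lead(x⁵ + x⁴ − 31x³ − 80x² − 65x − 21) ÷ lead(D) = x⁵ ÷ −x² = −x³. Subtract (−x³)·D = x⁵ − 5x⁴ − 8x³. Remainder: 6x⁴ − 23x³ − 80x² − 65x − 21.
Step 2: lead(6x⁴ − 23x³ − 80x² − 65x − 21) ÷ lead(D) = 6x⁴ ÷ −x² = −6x². Subtract (−6x²)·D = 6x⁴ − 30x³ − 48x². Remainder: 7x³ − 32x² − 65x − 21.
Step 3: lead(7x³ − 32x² − 65x − 21) ÷ lead(D) = 7x³ ÷ −x² = −7x. Subtract (−7x)·D = 7x³ − 35x² − 56x. Remainder: 3x² − 9x − 21.
Step 4: lead(3x² − 9x − 21) ÷ lead(D) = 3x² ÷ −x² = −3. Subtract (−3)·D = 3x² − 15x − 24. Remainder: 6x + 3.

R = [6, 3], so D(x) is not a factor of P(x). no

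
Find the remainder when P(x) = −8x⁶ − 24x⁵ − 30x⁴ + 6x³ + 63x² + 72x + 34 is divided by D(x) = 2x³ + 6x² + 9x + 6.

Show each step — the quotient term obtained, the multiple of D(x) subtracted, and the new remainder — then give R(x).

Step 1: lead(−8x⁶ − 24x⁵ − 30x⁴ + 6x³ + 63x² + 72x + 34) ÷ lead(D) = −8x⁶ ÷ 2x³ = −4x³. Subtract (−4x³)·D = −8x⁶ − 24x⁵ − 36x⁴ − 24x³. Remainder: 6x⁴ + 30x³ + 63x² + 72x + 34.
Step 2: lead(6x⁴ + 30x³ + 63x² + 72x + 34) ÷ lead(D) = 6x⁴ ÷ 2x³ = 3x. Subtract (3x)·D = 6x⁴ + 18x³ + 27x² + 18x. Remainder: 12x³ + 36x² + 54x + 34.
Step 3: lead(12x³ + 36x² + 54x + 34) ÷ lead(D) = 12x³ ÷ 2x³ = 6. Subtract (6)·D = 12x³ + 36x² + 54x + 36. Remainder: −2.

R(x) = −2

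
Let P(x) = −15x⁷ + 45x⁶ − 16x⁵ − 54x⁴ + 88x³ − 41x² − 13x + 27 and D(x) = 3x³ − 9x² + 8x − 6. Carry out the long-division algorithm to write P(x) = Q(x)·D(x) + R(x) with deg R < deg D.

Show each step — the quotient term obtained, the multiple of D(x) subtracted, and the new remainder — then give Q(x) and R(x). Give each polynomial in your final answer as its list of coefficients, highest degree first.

Q = [-5, 0, 8, -4, -4]; R = [3, -5, 3]

Step 1: lead(−15x⁷ + 45x⁶ − 16x⁵ − 54x⁴ + 88x³ − 41x² − 13x + 27) ÷ lead(D) = −15x⁷ ÷ 3x³ = −5x⁴. Subtract (−5x⁴)·D = −15x⁷ + 45x⁶ − 40x⁵ + 30x⁴. Remainder: 24x⁵ − 84x⁴ + 88x³ − 41x² − 13x + 27.
Step 2: lead(24x⁵ − 84x⁴ + 88x³ − 41x² − 13x + 27) ÷ lead(D) = 24x⁵ ÷ 3x³ = 8x². Subtract (8x²)·D = 24x⁵ − 72x⁴ + 64x³ − 48x². Remainder: −12x⁴ + 24x³ + 7x² − 13x + 27.
Step 3: lead(−12x⁴ + 24x³ + 7x² − 13x + 27) ÷ lead(D) = −12x⁴ ÷ 3x³ = −4x. Subtract (−4x)·D = −12x⁴ + 36x³ − 32x² + 24x. Remainder: −12x³ + 39x² − 37x + 27.
Step 4: lead(−12x³ + 39x² − 37x + 27) ÷ lead(D) = −12x³ ÷ 3x³ = −4. Subtract (−4)·D = −12x³ + 36x² − 32x + 24. Remainder: 3x² − 5x + 3.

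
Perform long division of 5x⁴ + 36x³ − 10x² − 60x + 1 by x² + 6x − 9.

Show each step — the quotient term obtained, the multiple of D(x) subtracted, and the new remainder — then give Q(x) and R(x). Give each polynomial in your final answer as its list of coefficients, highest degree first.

Q = [5, 6, -1]; R = [-8]

Step 1: lead(5x⁴ + 36x³ − 10x² − 60x + 1) ÷ lead(D) = 5x⁴ ÷ x² = 5x². Subtract (5x²)·D = 5x⁴ + 30x³ − 45x². Remainder: 6x³ + 35x² − 60x + 1.
Step 2: lead(6x³ + 35x² − 60x + 1) ÷ lead(D) = 6x³ ÷ x² = 6x. Subtract (6x)·D = 6x³ + 36x² − 54x. Remainder: −x² − 6x + 1.
Step 3: lead(−x² − 6x + 1) ÷ lead(D) = −x² ÷ x² = −1. Subtract (−1)·D = −x² − 6x + 9. Remainder: −8.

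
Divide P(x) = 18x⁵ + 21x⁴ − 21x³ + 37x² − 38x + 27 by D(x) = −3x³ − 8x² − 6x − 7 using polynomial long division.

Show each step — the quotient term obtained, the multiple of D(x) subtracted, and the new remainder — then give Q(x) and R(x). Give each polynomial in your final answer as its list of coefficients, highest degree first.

Q = [-6, 9, -5]; R = [9, -5, -8]

Step 1: lead(18x⁵ + 21x⁴ − 21x³ + 37x² − 38x + 27) ÷ lead(D) = 18x⁵ ÷ −3x³ = −6x². Subtract (−6x²)·D = 18x⁵ + 48x⁴ + 36x³ + 42x². Remainder: −27x⁴ − 57x³ − 5x² − 38x + 27.
Step 2: lead(−27x⁴ − 57x³ − 5x² − 38x + 27) ÷ lead(D) = −27x⁴ ÷ −3x³ = 9x. Subtract (9x)·D = −27x⁴ − 72x³ − 54x² − 63x. Remainder: 15x³ + 49x² + 25x + 27.
Step 3: lead(15x³ + 49x² + 25x + 27) ÷ lead(D) = 15x³ ÷ −3x³ = −5. Subtract (−5)·D = 15x³ + 40x² + 30x + 35. Remainder: 9x² − 5x − 8.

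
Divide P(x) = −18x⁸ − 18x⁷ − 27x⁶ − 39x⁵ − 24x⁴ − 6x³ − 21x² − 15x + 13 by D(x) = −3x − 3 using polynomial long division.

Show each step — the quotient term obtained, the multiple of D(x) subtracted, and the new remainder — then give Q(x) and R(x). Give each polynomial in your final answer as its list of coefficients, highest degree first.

Q = [6, 0, 9, 4, 4, -2, 9, -4]; R = [1]

Step 1: lead(−18x⁸ − 18x⁷ − 27x⁶ − 39x⁵ − 24x⁴ − 6x³ − 21x² − 15x + 13) ÷ lead(D) = −18x⁸ ÷ −3x = 6x⁷. Subtract (6x⁷)·D = −18x⁸ − 18x⁷. Remainder: −27x⁶ − 39x⁵ − 24x⁴ − 6x³ − 21x² − 15x + 13.
Step 2: lead(−27x⁶ − 39x⁵ − 24x⁴ − 6x³ − 21x² − 15x + 13) ÷ lead(D) = −27x⁶ ÷ −3x = 9x⁵. Subtract (9x⁵)·D = −27x⁶ − 27x⁵. Remainder: −12x⁵ − 24x⁴ − 6x³ − 21x² − 15x + 13.
Step 3: lead(−12x⁵ − 24x⁴ − 6x³ − 21x² − 15x + 13) ÷ lead(D) = −12x⁵ ÷ −3x = 4x⁴. Subtract (4x⁴)·D = −12x⁵ − 12x⁴. Remainder: −12x⁴ − 6x³ − 21x² − 15x + 13.
Step 4: lead(−12x⁴ − 6x³ − 21x² − 15x + 13) ÷ lead(D) = −12x⁴ ÷ −3x = 4x³. Subtract (4x³)·D = −12x⁴ − 12x³. Remainder: 6x³ − 21x² − 15x + 13.
Step 5: lead(6x³ − 21x² − 15x + 13) ÷ lead(D) = 6x³ ÷ −3x = −2x². Subtract (−2x²)·D = 6x³ + 6x². Remainder: −27x² − 15x + 13.
Step 6: lead(−27x² − 15x + 13) ÷ lead(D) = −27x² ÷ −3x = 9x. Subtract (9x)·D = −27x² − 27x. Remainder: 12x + 13.
Step 7: lead(12x + 13) ÷ lead(D) = 12x ÷ −3x = −4. Subtract (−4)·D = 12x + 12. Remainder: 1.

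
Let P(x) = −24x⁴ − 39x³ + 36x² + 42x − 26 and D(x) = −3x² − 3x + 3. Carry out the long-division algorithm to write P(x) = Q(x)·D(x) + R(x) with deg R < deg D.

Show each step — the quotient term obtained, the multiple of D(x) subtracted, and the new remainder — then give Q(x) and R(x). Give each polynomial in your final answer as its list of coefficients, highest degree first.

Q = [8, 5, -9]; R = [1]

Step 1: lead(−24x⁴ − 39x³ + 36x² + 42x − 26) ÷ lead(D) = −24x⁴ ÷ −3x² = 8x². Subtract (8x²)·D = −24x⁴ − 24x³ + 24x². Remainder: −15x³ + 12x² + 42x − 26.
Step 2: lead(−15x³ + 12x² + 42x − 26) ÷ lead(D) = −15x³ ÷ −3x² = 5x. Subtract (5x)·D = −15x³ − 15x² + 15x. Remainder: 27x² + 27x − 26.
Step 3: lead(27x² + 27x − 26) ÷ lead(D) = 27x² ÷ −3x² = −9. Subtract (−9)·D = 27x² + 27x − 27. Remainder: 1.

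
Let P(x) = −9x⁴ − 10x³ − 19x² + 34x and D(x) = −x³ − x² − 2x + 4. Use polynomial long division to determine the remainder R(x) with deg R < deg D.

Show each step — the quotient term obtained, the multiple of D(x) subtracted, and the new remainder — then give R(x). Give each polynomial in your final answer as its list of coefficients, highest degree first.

Step 1: lead(−9x⁴ − 10x³ − 19x² + 34x) ÷ lead(D) = −9x⁴ ÷ −x³ = 9x. Subtract (9x)·D = −9x⁴ − 9x³ − 18x² + 36x. Remainder: −x³ − x² − 2x.
Step 2: lead(−x³ − x² − 2x) ÷ lead(D) = −x³ ÷ −x³ = 1. Subtract (1)·D = −x³ − x² − 2x + 4. Remainder: −4.

R = [-4]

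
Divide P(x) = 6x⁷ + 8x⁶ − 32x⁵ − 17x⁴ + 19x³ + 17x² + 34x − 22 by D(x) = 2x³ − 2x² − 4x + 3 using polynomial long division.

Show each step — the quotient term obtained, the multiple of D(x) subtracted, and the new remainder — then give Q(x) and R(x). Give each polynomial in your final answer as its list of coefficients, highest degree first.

Step 1: lead(6x⁷ + 8x⁶ − 32x⁵ − 17x⁴ + 19x³ + 17x² + 34x − 22) ÷ lead(D) = 6x⁷ ÷ 2x³ = 3x⁴. Subtract (3x⁴)·D = 6x⁷ − 6x⁶ − 12x⁵ + 9x⁴. Remainder: 14x⁶ − 20x⁵ − 26x⁴ + 19x³ + 17x² + 34x − 22.
Step 2: lead(14x⁶ − 20x⁵ − 26x⁴ + 19x³ + 17x² + 34x − 22) ÷ lead(D) = 14x⁶ ÷ 2x³ = 7x³. Subtract (7x³)·D = 14x⁶ − 14x⁵ − 28x⁴ + 21x³. Remainder: −6x⁵ + 2x⁴ − 2x³ + 17x² + 34x − 22.
Step 3: lead(−6x⁵ + 2x⁴ − 2x³ + 17x² + 34x − 22) ÷ lead(D) = −6x⁵ ÷ 2x³ = −3x². Subtract (−3x²)·D = −6x⁵ + 6x⁴ + 12x³ − 9x². Remainder: −4x⁴ − 14x³ + 26x² + 34x − 22.
Step 4: lead(−4x⁴ − 14x³ + 26x² + 34x − 22) ÷ lead(D) = −4x⁴ ÷ 2x³ = −2x. Subtract (−2x)·D = −4x⁴ + 4x³ + 8x² − 6x. Remainder: −18x³ + 18x² + 40x − 22.
Step 5: lead(−18x³ + 18x² + 40x − 22) ÷ lead(D) = −18x³ ÷ 2x³ = −9. Subtract (−9)·D = −18x³ + 18x² + 36x − 27. Remainder: 4x + 5.

Q = [3, 7, -3, -2, -9]; R = [4, 5]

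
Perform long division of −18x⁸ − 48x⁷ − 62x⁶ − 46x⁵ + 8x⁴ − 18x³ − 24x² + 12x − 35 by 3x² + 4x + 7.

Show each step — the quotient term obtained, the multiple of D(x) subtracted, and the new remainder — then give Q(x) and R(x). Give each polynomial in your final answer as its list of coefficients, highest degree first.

Q = [-6, -8, 4, -2, -4, 4, -4]; R = [-7]

Step 1: lead(−18x⁸ − 48x⁷ − 62x⁶ − 46x⁵ + 8x⁴ − 18x³ − 24x² + 12x − 35) ÷ lead(D) = −18x⁸ ÷ 3x² = −6x⁶. Subtract (−6x⁶)·D = −18x⁸ − 24x⁷ − 42x⁶. Remainder: −24x⁷ − 20x⁶ − 46x⁵ + 8x⁴ − 18x³ − 24x² + 12x − 35.
Step 2: lead(−24x⁷ − 20x⁶ − 46x⁵ + 8x⁴ − 18x³ − 24x² + 12x − 35) ÷ lead(D) = −24x⁷ ÷ 3x² = −8x⁵. Subtract (−8x⁵)·D = −24x⁷ − 32x⁶ − 56x⁵. Remainder: 12x⁶ + 10x⁵ + 8x⁴ − 18x³ − 24x² + 12x − 35.
Step 3: lead(12x⁶ + 10x⁵ + 8x⁴ − 18x³ − 24x² + 12x − 35) ÷ lead(D) = 12x⁶ ÷ 3x² = 4x⁴. Subtract (4x⁴)·D = 12x⁶ + 16x⁵ + 28x⁴. Remainder: −6x⁵ − 20x⁴ − 18x³ − 24x² + 12x − 35.
Step 4: lead(−6x⁵ − 20x⁴ − 18x³ − 24x² + 12x − 35) ÷ lead(D) = −6x⁵ ÷ 3x² = −2x³. Subtract (−2x³)·D = −6x⁵ − 8x⁴ − 14x³. Remainder: −12x⁴ − 4x³ − 24x² + 12x − 35.
Step 5: lead(−12x⁴ − 4x³ − 24x² + 12x − 35) ÷ lead(D) = −12x⁴ ÷ 3x² = −4x². Subtract (−4x²)·D = −12x⁴ − 16x³ − 28x². Remainder: 12x³ + 4x² + 12x − 35.
Step 6: lead(12x³ + 4x² + 12x − 35) ÷ lead(D) = 12x³ ÷ 3x² = 4x. Subtract (4x)·D = 12x³ + 16x² + 28x. Remainder: −12x² − 16x − 35.
Step 7: lead(−12x² − 16x − 35) ÷ lead(D) = −12x² ÷ 3x² = −4. Subtract (−4)·D = −12x² − 16x − 28. Remainder: −7.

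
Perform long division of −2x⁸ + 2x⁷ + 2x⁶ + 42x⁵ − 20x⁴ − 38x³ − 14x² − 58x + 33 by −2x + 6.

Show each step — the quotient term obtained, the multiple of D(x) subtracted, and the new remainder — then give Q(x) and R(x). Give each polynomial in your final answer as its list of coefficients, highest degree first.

Step 1: lead(−2x⁸ + 2x⁷ + 2x⁶ + 42x⁵ − 20x⁴ − 38x³ − 14x² − 58x + 33) ÷ lead(D) = −2x⁸ ÷ −2x = x⁷. Subtract (x⁷)·D = −2x⁸ + 6x⁷. Remainder: −4x⁷ + 2x⁶ + 42x⁵ − 20x⁴ − 38x³ − 14x² − 58x + 33.
Step 2: lead(−4x⁷ + 2x⁶ + 42x⁵ − 20x⁴ − 38x³ − 14x² − 58x + 33) ÷ lead(D) = −4x⁷ ÷ −2x = 2x⁶. Subtract (2x⁶)·D = −4x⁷ + 12x⁶. Remainder: −10x⁶ + 42x⁵ − 20x⁴ − 38x³ − 14x² − 58x + 33.
Step 3: lead(−10x⁶ + 42x⁵ − 20x⁴ − 38x³ − 14x² − 58x + 33) ÷ lead(D) = −10x⁶ ÷ −2x = 5x⁵. Subtract (5x⁵)·D = −10x⁶ + 30x⁵. Remainder: 12x⁵ − 20x⁴ − 38x³ − 14x² − 58x + 33.
Step 4: lead(12x⁵ − 20x⁴ − 38x³ − 14x² − 58x + 33) ÷ lead(D) = 12x⁵ ÷ −2x = −6x⁴. Subtract (−6x⁴)·D = 12x⁵ − 36x⁴. Remainder: 16x⁴ − 38x³ − 14x² − 58x + 33.
Step 5: lead(16x⁴ − 38x³ − 14x² − 58x + 33) ÷ lead(D) = 16x⁴ ÷ −2x = −8x³. Subtract (−8x³)·D = 16x⁴ − 48x³. Remainder: 10x³ − 14x² − 58x + 33.
Step 6: lead(10x³ − 14x² − 58x + 33) ÷ lead(D) = 10x³ ÷ −2x = −5x². Subtract (−5x²)·D = 10x³ − 30x². Remainder: 16x² − 58x + 33.
Step 7: lead(16x² − 58x + 33) ÷ lead(D) = 16x² ÷ −2x = −8x. Subtract (−8x)·D = 16x² − 48x. Remainder: −10x + 33.
Step 8: lead(−10x + 33) ÷ lead(D) = −10x ÷ −2x = 5. Subtract (5)·D = −10x + 30. Remainder: 3.

Q = [1, 2, 5, -6, -8, -5, -8, 5]; R = [3]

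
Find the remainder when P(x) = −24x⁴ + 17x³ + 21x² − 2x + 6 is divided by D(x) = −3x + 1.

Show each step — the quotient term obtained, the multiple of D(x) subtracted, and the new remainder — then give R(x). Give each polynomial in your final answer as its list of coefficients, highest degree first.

R = [8]

Step 1: lead(−24x⁴ + 17x³ + 21x² − 2x + 6) ÷ lead(D) = −24x⁴ ÷ −3x = 8x³. Subtract (8x³)·D = −24x⁴ + 8x³. Remainder: 9x³ + 21x² − 2x + 6.
Step 2: lead(9x³ + 21x² − 2x + 6) ÷ lead(D) = 9x³ ÷ −3x = −3x². Subtract (−3x²)·D = 9x³ − 3x². Remainder: 24x² − 2x + 6.
Step 3: lead(24x² − 2x + 6) ÷ lead(D) = 24x² ÷ −3x = −8x. Subtract (−8x)·D = 24x² − 8x. Remainder: 6x + 6.
Step 4: lead(6x + 6) ÷ lead(D) = 6x ÷ −3x = −2. Subtract (−2)·D = 6x − 2. Remainder: 8.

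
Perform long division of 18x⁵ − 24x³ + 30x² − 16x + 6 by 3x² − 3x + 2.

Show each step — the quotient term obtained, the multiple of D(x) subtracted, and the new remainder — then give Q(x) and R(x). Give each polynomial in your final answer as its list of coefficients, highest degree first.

Q = [6, 6, -6, 0]; R = [-4, 6]

Step 1: lead(18x⁵ − 24x³ + 30x² − 16x + 6) ÷ lead(D) = 18x⁵ ÷ 3x² = 6x³. Subtract (6x³)·D = 18x⁵ − 18x⁴ + 12x³. Remainder: 18x⁴ − 36x³ + 30x² − 16x + 6.
Step 2: lead(18x⁴ − 36x³ + 30x² − 16x + 6) ÷ lead(D) = 18x⁴ ÷ 3x² = 6x². Subtract (6x²)·D = 18x⁴ − 18x³ + 12x². Remainder: −18x³ + 18x² − 16x + 6.
Step 3: lead(−18x³ + 18x² − 16x + 6) ÷ lead(D) = −18x³ ÷ 3x² = −6x. Subtract (−6x)·D = −18x³ + 18x² − 12x. Remainder: −4x + 6.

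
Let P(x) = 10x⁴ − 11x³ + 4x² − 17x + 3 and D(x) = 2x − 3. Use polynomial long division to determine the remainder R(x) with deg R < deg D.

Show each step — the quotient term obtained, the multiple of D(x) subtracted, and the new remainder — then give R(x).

Step 1: lead(10x⁴ − 11x³ + 4x² − 17x + 3) ÷ lead(D) = 10x⁴ ÷ 2x = 5x³. Subtract (5x³)·D = 10x⁴ − 15x³. Remainder: 4x³ + 4x² − 17x + 3.
Step 2: lead(4x³ + 4x² − 17x + 3) ÷ lead(D) = 4x³ ÷ 2x = 2x². Subtract (2x²)·D = 4x³ − 6x². Remainder: 10x² − 17x + 3.
Step 3: lead(10x² − 17x + 3) ÷ lead(D) = 10x² ÷ 2x = 5x. Subtract (5x)·D = 10x² − 15x. Remainder: −2x + 3.
Step 4: lead(−2x + 3) ÷ lead(D) = −2x ÷ 2x = −1. Subtract (−1)·D = −2x + 3. Remainder: 0.

R(x) = 0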